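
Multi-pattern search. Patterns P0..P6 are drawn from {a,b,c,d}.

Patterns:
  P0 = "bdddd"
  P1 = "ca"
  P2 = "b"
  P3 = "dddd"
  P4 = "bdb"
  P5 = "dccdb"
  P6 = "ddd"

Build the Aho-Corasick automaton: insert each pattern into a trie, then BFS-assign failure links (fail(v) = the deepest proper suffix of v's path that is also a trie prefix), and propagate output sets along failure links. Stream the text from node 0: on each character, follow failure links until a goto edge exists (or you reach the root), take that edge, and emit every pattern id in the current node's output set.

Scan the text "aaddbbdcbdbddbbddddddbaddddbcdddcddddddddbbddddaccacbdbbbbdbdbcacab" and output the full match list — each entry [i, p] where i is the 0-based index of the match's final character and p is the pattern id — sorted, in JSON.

Construct AC machine:
Trie (insert patterns):
  0='ε' goto b→1 c→6 d→8
  1='b' goto d→2  ←P2
  2='bd' goto b→12 d→3
  3='bdd' goto d→4
  4='bddd' goto d→5
  5='bdddd' goto ·  ←P0
  6='c' goto a→7
  7='ca' goto ·  ←P1
  8='d' goto c→13 d→9
  9='dd' goto d→10
  10='ddd' goto d→11  ←P6
  11='dddd' goto ·  ←P3
  12='bdb' goto ·  ←P4
  13='dc' goto c→14
  14='dcc' goto d→15
  15='dccd' goto b→16
  16='dccdb' goto ·  ←P5

BFS fail/out derivation:
  fail(1) 'b': from fail(0)=0 chase 'b': 0 ⇒ 0;  out={2}∪out(0)={2}
  fail(6) 'c': from fail(0)=0 chase 'c': 0 ⇒ 0;  out=∅∪out(0)=∅
  fail(8) 'd': from fail(0)=0 chase 'd': 0 ⇒ 0;  out=∅∪out(0)=∅
  fail(2) 'bd': from fail(1)=0 chase 'd': 0 ⇒ 8;  out=∅∪out(8)=∅
  fail(7) 'ca': from fail(6)=0 chase 'a': 0 ⇒ 0;  out={1}∪out(0)={1}
  fail(9) 'dd': from fail(8)=0 chase 'd': 0 ⇒ 8;  out=∅∪out(8)=∅
  fail(13) 'dc': from fail(8)=0 chase 'c': 0 ⇒ 6;  out=∅∪out(6)=∅
  fail(3) 'bdd': from fail(2)=8 chase 'd': 8 ⇒ 9;  out=∅∪out(9)=∅
  fail(10) 'ddd': from fail(9)=8 chase 'd': 8 ⇒ 9;  out={6}∪out(9)={6}
  fail(12) 'bdb': from fail(2)=8 chase 'b': 8→0 ⇒ 1;  out={4}∪out(1)={2,4}
  fail(14) 'dcc': from fail(13)=6 chase 'c': 6→0 ⇒ 6;  out=∅∪out(6)=∅
  fail(4) 'bddd': from fail(3)=9 chase 'd': 9 ⇒ 10;  out=∅∪out(10)={6}
  fail(11) 'dddd': from fail(10)=9 chase 'd': 9 ⇒ 10;  out={3}∪out(10)={3,6}
  fail(15) 'dccd': from fail(14)=6 chase 'd': 6→0 ⇒ 8;  out=∅∪out(8)=∅
  fail(5) 'bdddd': from fail(4)=10 chase 'd': 10 ⇒ 11;  out={0}∪out(11)={0,3,6}
  fail(16) 'dccdb': from fail(15)=8 chase 'b': 8→0 ⇒ 1;  out={5}∪out(1)={2,5}

Text stream:
i=0 'a': node 0→0
i=1 'a': node 0→0
i=2 'd': node 0→8
i=3 'd': node 8→9
i=4 'b': node 9→1 ·f  emit P2@[4:4]
i=5 'b': node 1→1 ·f  emit P2@[5:5]
i=6 'd': node 1→2
i=7 'c': node 2→13 ·f
i=8 'b': node 13→1 ·f  emit P2@[8:8]
i=9 'd': node 1→2
i=10 'b': node 2→12  emit P2@[10:10],P4@[8:10]
i=11 'd': node 12→2 ·f
i=12 'd': node 2→3
i=13 'b': node 3→1 ·f  emit P2@[13:13]
i=14 'b': node 1→1 ·f  emit P2@[14:14]
i=15 'd': node 1→2
i=16 'd': node 2→3
i=17 'd': node 3→4  emit P6@[15:17]
i=18 'd': node 4→5  emit P0@[14:18],P3@[15:18],P6@[16:18]
i=19 'd': node 5→11 ·f  emit P3@[16:19],P6@[17:19]
i=20 'd': node 11→11 ·f  emit P3@[17:20],P6@[18:20]
i=21 'b': node 11→1 ·f  emit P2@[21:21]
i=22 'a': node 1→0 ·f
i=23 'd': node 0→8
i=24 'd': node 8→9
i=25 'd': node 9→10  emit P6@[23:25]
i=26 'd': node 10→11  emit P3@[23:26],P6@[24:26]
i=27 'b': node 11→1 ·f  emit P2@[27:27]
i=28 'c': node 1→6 ·f
i=29 'd': node 6→8 ·f
i=30 'd': node 8→9
i=31 'd': node 9→10  emit P6@[29:31]
i=32 'c': node 10→13 ·f
i=33 'd': node 13→8 ·f
i=34 'd': node 8→9
i=35 'd': node 9→10  emit P6@[33:35]
i=36 'd': node 10→11  emit P3@[33:36],P6@[34:36]
i=37 'd': node 11→11 ·f  emit P3@[34:37],P6@[35:37]
i=38 'd': node 11→11 ·f  emit P3@[35:38],P6@[36:38]
i=39 'd': node 11→11 ·f  emit P3@[36:39],P6@[37:39]
i=40 'd': node 11→11 ·f  emit P3@[37:40],P6@[38:40]
i=41 'b': node 11→1 ·f  emit P2@[41:41]
i=42 'b': node 1→1 ·f  emit P2@[42:42]
i=43 'd': node 1→2
i=44 'd': node 2→3
i=45 'd': node 3→4  emit P6@[43:45]
i=46 'd': node 4→5  emit P0@[42:46],P3@[43:46],P6@[44:46]
i=47 'a': node 5→0 ·f
i=48 'c': node 0→6
i=49 'c': node 6→6 ·f
i=50 'a': node 6→7  emit P1@[49:50]
i=51 'c': node 7→6 ·f
i=52 'b': node 6→1 ·f  emit P2@[52:52]
i=53 'd': node 1→2
i=54 'b': node 2→12  emit P2@[54:54],P4@[52:54]
i=55 'b': node 12→1 ·f  emit P2@[55:55]
i=56 'b': node 1→1 ·f  emit P2@[56:56]
i=57 'b': node 1→1 ·f  emit P2@[57:57]
i=58 'd': node 1→2
i=59 'b': node 2→12  emit P2@[59:59],P4@[57:59]
i=60 'd': node 12→2 ·f
i=61 'b': node 2→12  emit P2@[61:61],P4@[59:61]
i=62 'c': node 12→6 ·f
i=63 'a': node 6→7  emit P1@[62:63]
i=64 'c': node 7→6 ·f
i=65 'a': node 6→7  emit P1@[64:65]
i=66 'b': node 7→1 ·f  emit P2@[66:66]

Result: [[4,2],[5,2],[8,2],[10,2],[10,4],[13,2],[14,2],[17,6],[18,0],[18,3],[18,6],[19,3],[19,6],[20,3],[20,6],[21,2],[25,6],[26,3],[26,6],[27,2],[31,6],[35,6],[36,3],[36,6],[37,3],[37,6],[38,3],[38,6],[39,3],[39,6],[40,3],[40,6],[41,2],[42,2],[45,6],[46,0],[46,3],[46,6],[50,1],[52,2],[54,2],[54,4],[55,2],[56,2],[57,2],[59,2],[59,4],[61,2],[61,4],[63,1],[65,1],[66,2]]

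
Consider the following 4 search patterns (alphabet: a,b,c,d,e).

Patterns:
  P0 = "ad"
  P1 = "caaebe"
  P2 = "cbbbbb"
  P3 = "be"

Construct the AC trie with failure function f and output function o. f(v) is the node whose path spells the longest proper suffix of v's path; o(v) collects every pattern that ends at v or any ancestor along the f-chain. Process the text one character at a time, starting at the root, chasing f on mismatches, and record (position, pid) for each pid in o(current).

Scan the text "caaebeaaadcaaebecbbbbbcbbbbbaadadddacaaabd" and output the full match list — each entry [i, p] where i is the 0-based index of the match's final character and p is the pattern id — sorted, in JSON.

Build:
Trie nodes:
  0='ε' goto a→1 b→14 c→3
  1='a' goto d→2
  2='ad' goto ·  ←P0
  3='c' goto a→4 b→9
  4='ca' goto a→5
  5='caa' goto e→6
  6='caae' goto b→7
  7='caaeb' goto e→8
  8='caaebe' goto ·  ←P1
  9='cb' goto b→10
  10='cbb' goto b→11
  11='cbbb' goto b→12
  12='cbbbb' goto b→13
  13='cbbbbb' goto ·  ←P2
  14='b' goto e→15
  15='be' goto ·  ←P3

BFS fail/out derivation:
  n1('a'): parent n0 fail=0; on 'a' 0 → fail=0;  out ∅∪∅=∅
  n3('c'): parent n0 fail=0; on 'c' 0 → fail=0;  out ∅∪∅=∅
  n14('b'): parent n0 fail=0; on 'b' 0 → fail=0;  out ∅∪∅=∅
  n2('ad'): parent n1 fail=0; on 'd' 0 → fail=0;  out {0}∪∅={0}
  n4('ca'): parent n3 fail=0; on 'a' 0 → fail=1;  out ∅∪∅=∅
  n9('cb'): parent n3 fail=0; on 'b' 0 → fail=14;  out ∅∪∅=∅
  n15('be'): parent n14 fail=0; on 'e' 0 → fail=0;  out {3}∪∅={3}
  n5('caa'): parent n4 fail=1; on 'a' 1→0 → fail=1;  out ∅∪∅=∅
  n10('cbb'): parent n9 fail=14; on 'b' 14→0 → fail=14;  out ∅∪∅=∅
  n6('caae'): parent n5 fail=1; on 'e' 1→0 → fail=0;  out ∅∪∅=∅
  n11('cbbb'): parent n10 fail=14; on 'b' 14→0 → fail=14;  out ∅∪∅=∅
  n7('caaeb'): parent n6 fail=0; on 'b' 0 → fail=14;  out ∅∪∅=∅
  n12('cbbbb'): parent n11 fail=14; on 'b' 14→0 → fail=14;  out ∅∪∅=∅
  n8('caaebe'): parent n7 fail=14; on 'e' 14 → fail=15;  out {1}∪{3}={1,3}
  n13('cbbbbb'): parent n12 fail=14; on 'b' 14→0 → fail=14;  out {2}∪∅={2}

Run:
pos 0 'c': at 3
pos 1 'a': at 4
pos 2 'a': at 5
pos 3 'e': at 6
pos 4 'b': at 7
pos 5 'e': at 8  ** P1@[0:5],P3@[4:5]
pos 6 'a': at 1 (fail-walked)
pos 7 'a': at 1 (fail-walked)
pos 8 'a': at 1 (fail-walked)
pos 9 'd': at 2  ** P0@[8:9]
pos 10 'c': at 3 (fail-walked)
pos 11 'a': at 4
pos 12 'a': at 5
pos 13 'e': at 6
pos 14 'b': at 7
pos 15 'e': at 8  ** P1@[10:15],P3@[14:15]
pos 16 'c': at 3 (fail-walked)
pos 17 'b': at 9
pos 18 'b': at 10
pos 19 'b': at 11
pos 20 'b': at 12
pos 21 'b': at 13  ** P2@[16:21]
pos 22 'c': at 3 (fail-walked)
pos 23 'b': at 9
pos 24 'b': at 10
pos 25 'b': at 11
pos 26 'b': at 12
pos 27 'b': at 13  ** P2@[22:27]
pos 28 'a': at 1 (fail-walked)
pos 29 'a': at 1 (fail-walked)
pos 30 'd': at 2  ** P0@[29:30]
pos 31 'a': at 1 (fail-walked)
pos 32 'd': at 2  ** P0@[31:32]
pos 33 'd': at 0 (fail-walked)
pos 34 'd': at 0
pos 35 'a': at 1
pos 36 'c': at 3 (fail-walked)
pos 37 'a': at 4
pos 38 'a': at 5
pos 39 'a': at 1 (fail-walked)
pos 40 'b': at 14 (fail-walked)
pos 41 'd': at 0 (fail-walked)

Matches: [[5,1],[5,3],[9,0],[15,1],[15,3],[21,2],[27,2],[30,0],[32,0]]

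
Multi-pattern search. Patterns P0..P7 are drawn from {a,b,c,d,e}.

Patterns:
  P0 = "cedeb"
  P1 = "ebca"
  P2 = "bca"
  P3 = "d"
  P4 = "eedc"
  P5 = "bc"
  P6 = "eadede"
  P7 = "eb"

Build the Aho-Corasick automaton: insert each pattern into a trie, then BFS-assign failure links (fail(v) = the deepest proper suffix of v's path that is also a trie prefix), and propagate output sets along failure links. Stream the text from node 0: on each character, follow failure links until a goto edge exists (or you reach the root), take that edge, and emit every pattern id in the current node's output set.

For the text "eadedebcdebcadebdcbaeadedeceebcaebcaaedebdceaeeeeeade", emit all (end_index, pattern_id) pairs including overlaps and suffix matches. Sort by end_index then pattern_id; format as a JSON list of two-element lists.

Construct AC machine:
Trie (insert patterns):
  n0 'ε': b→10 c→1 d→13 e→6
  n1 'c': e→2
  n2 'ce': d→3
  n3 'ced': e→4
  n4 'cede': b→5
  n5 'cedeb': ·  [P0 ends]
  n6 'e': a→17 b→7 e→14
  n7 'eb': c→8  [P7 ends]
  n8 'ebc': a→9
  n9 'ebca': ·  [P1 ends]
  n10 'b': c→11
  n11 'bc': a→12  [P5 ends]
  n12 'bca': ·  [P2 ends]
  n13 'd': ·  [P3 ends]
  n14 'ee': d→15
  n15 'eed': c→16
  n16 'eedc': ·  [P4 ends]
  n17 'ea': d→18
  n18 'ead': e→19
  n19 'eade': d→20
  n20 'eaded': e→21
  n21 'eadede': ·  [P6 ends]

BFS fail/out derivation:
  n1('c'): parent n0 fail=0; on 'c' 0 → fail=0;  out ∅∪∅=∅
  n6('e'): parent n0 fail=0; on 'e' 0 → fail=0;  out ∅∪∅=∅
  n10('b'): parent n0 fail=0; on 'b' 0 → fail=0;  out ∅∪∅=∅
  n13('d'): parent n0 fail=0; on 'd' 0 → fail=0;  out {3}∪∅={3}
  n2('ce'): parent n1 fail=0; on 'e' 0 → fail=6;  out ∅∪∅=∅
  n7('eb'): parent n6 fail=0; on 'b' 0 → fail=10;  out {7}∪∅={7}
  n11('bc'): parent n10 fail=0; on 'c' 0 → fail=1;  out {5}∪∅={5}
  n14('ee'): parent n6 fail=0; on 'e' 0 → fail=6;  out ∅∪∅=∅
  n17('ea'): parent n6 fail=0; on 'a' 0 → fail=0;  out ∅∪∅=∅
  n3('ced'): parent n2 fail=6; on 'd' 6→0 → fail=13;  out ∅∪{3}={3}
  n8('ebc'): parent n7 fail=10; on 'c' 10 → fail=11;  out ∅∪{5}={5}
  n12('bca'): parent n11 fail=1; on 'a' 1→0 → fail=0;  out {2}∪∅={2}
  n15('eed'): parent n14 fail=6; on 'd' 6→0 → fail=13;  out ∅∪{3}={3}
  n18('ead'): parent n17 fail=0; on 'd' 0 → fail=13;  out ∅∪{3}={3}
  n4('cede'): parent n3 fail=13; on 'e' 13→0 → fail=6;  out ∅∪∅=∅
  n9('ebca'): parent n8 fail=11; on 'a' 11 → fail=12;  out {1}∪{2}={1,2}
  n16('eedc'): parent n15 fail=13; on 'c' 13→0 → fail=1;  out {4}∪∅={4}
  n19('eade'): parent n18 fail=13; on 'e' 13→0 → fail=6;  out ∅∪∅=∅
  n5('cedeb'): parent n4 fail=6; on 'b' 6 → fail=7;  out {0}∪{7}={0,7}
  n20('eaded'): parent n19 fail=6; on 'd' 6→0 → fail=13;  out ∅∪{3}={3}
  n21('eadede'): parent n20 fail=13; on 'e' 13→0 → fail=6;  out {6}∪∅={6}

Scan:
i=0 'e': node 0→6
i=1 'a': node 6→17
i=2 'd': node 17→18  ** P3@[2:2]
i=3 'e': node 18→19
i=4 'd': node 19→20  ** P3@[4:4]
i=5 'e': node 20→21  ** P6@[0:5]
i=6 'b': node 21→7 (fail-walked)  ** P7@[5:6]
i=7 'c': node 7→8  ** P5@[6:7]
i=8 'd': node 8→13 (fail-walked)  ** P3@[8:8]
i=9 'e': node 13→6 (fail-walked)
i=10 'b': node 6→7  ** P7@[9:10]
i=11 'c': node 7→8  ** P5@[10:11]
i=12 'a': node 8→9  ** P1@[9:12],P2@[10:12]
i=13 'd': node 9→13 (fail-walked)  ** P3@[13:13]
i=14 'e': node 13→6 (fail-walked)
i=15 'b': node 6→7  ** P7@[14:15]
i=16 'd': node 7→13 (fail-walked)  ** P3@[16:16]
i=17 'c': node 13→1 (fail-walked)
i=18 'b': node 1→10 (fail-walked)
i=19 'a': node 10→0 (fail-walked)
i=20 'e': node 0→6
i=21 'a': node 6→17
i=22 'd': node 17→18  ** P3@[22:22]
i=23 'e': node 18→19
i=24 'd': node 19→20  ** P3@[24:24]
i=25 'e': node 20→21  ** P6@[20:25]
i=26 'c': node 21→1 (fail-walked)
i=27 'e': node 1→2
i=28 'e': node 2→14 (fail-walked)
i=29 'b': node 14→7 (fail-walked)  ** P7@[28:29]
i=30 'c': node 7→8  ** P5@[29:30]
i=31 'a': node 8→9  ** P1@[28:31],P2@[29:31]
i=32 'e': node 9→6 (fail-walked)
i=33 'b': node 6→7  ** P7@[32:33]
i=34 'c': node 7→8  ** P5@[33:34]
i=35 'a': node 8→9  ** P1@[32:35],P2@[33:35]
i=36 'a': node 9→0 (fail-walked)
i=37 'e': node 0→6
i=38 'd': node 6→13 (fail-walked)  ** P3@[38:38]
i=39 'e': node 13→6 (fail-walked)
i=40 'b': node 6→7  ** P7@[39:40]
i=41 'd': node 7→13 (fail-walked)  ** P3@[41:41]
i=42 'c': node 13→1 (fail-walked)
i=43 'e': node 1→2
i=44 'a': node 2→17 (fail-walked)
i=45 'e': node 17→6 (fail-walked)
i=46 'e': node 6→14
i=47 'e': node 14→14 (fail-walked)
i=48 'e': node 14→14 (fail-walked)
i=49 'e': node 14→14 (fail-walked)
i=50 'a': node 14→17 (fail-walked)
i=51 'd': node 17→18  ** P3@[51:51]
i=52 'e': node 18→19

Matches: [[2,3],[4,3],[5,6],[6,7],[7,5],[8,3],[10,7],[11,5],[12,1],[12,2],[13,3],[15,7],[16,3],[22,3],[24,3],[25,6],[29,7],[30,5],[31,1],[31,2],[33,7],[34,5],[35,1],[35,2],[38,3],[40,7],[41,3],[51,3]]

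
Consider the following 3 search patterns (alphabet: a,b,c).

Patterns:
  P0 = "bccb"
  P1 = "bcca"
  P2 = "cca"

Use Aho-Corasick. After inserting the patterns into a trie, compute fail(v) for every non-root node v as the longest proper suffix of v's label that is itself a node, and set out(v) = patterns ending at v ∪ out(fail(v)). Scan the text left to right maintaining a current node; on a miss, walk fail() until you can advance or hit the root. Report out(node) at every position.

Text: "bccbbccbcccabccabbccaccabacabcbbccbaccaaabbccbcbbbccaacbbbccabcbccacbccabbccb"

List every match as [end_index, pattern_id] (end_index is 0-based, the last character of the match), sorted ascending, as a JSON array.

Build:
Trie (insert patterns):
  0='ε' goto b→1 c→6
  1='b' goto c→2
  2='bc' goto c→3
  3='bcc' goto a→5 b→4
  4='bccb' goto ·  ←P0
  5='bcca' goto ·  ←P1
  6='c' goto c→7
  7='cc' goto a→8
  8='cca' goto ·  ←P2

BFS fail/out derivation:
  n1('b'): parent n0 fail=0; on 'b' 0 → fail=0;  out ∅∪∅=∅
  n6('c'): parent n0 fail=0; on 'c' 0 → fail=0;  out ∅∪∅=∅
  n2('bc'): parent n1 fail=0; on 'c' 0 → fail=6;  out ∅∪∅=∅
  n7('cc'): parent n6 fail=0; on 'c' 0 → fail=6;  out ∅∪∅=∅
  n3('bcc'): parent n2 fail=6; on 'c' 6 → fail=7;  out ∅∪∅=∅
  n8('cca'): parent n7 fail=6; on 'a' 6→0 → fail=0;  out {2}∪∅={2}
  n4('bccb'): parent n3 fail=7; on 'b' 7→6→0 → fail=1;  out {0}∪∅={0}
  n5('bcca'): parent n3 fail=7; on 'a' 7 → fail=8;  out {1}∪{2}={1,2}

Run:
[0] read 'b'  n0⇒n1
[1] read 'c'  n1⇒n2
[2] read 'c'  n2⇒n3
[3] read 'b'  n3⇒n4  → match P0@[0:3]
[4] read 'b'  n4⇒n1 (via fail)
[5] read 'c'  n1⇒n2
[6] read 'c'  n2⇒n3
[7] read 'b'  n3⇒n4  → match P0@[4:7]
[8] read 'c'  n4⇒n2 (via fail)
[9] read 'c'  n2⇒n3
[10] read 'c'  n3⇒n7 (via fail)
[11] read 'a'  n7⇒n8  → match P2@[9:11]
[12] read 'b'  n8⇒n1 (via fail)
[13] read 'c'  n1⇒n2
[14] read 'c'  n2⇒n3
[15] read 'a'  n3⇒n5  → match P1@[12:15],P2@[13:15]
[16] read 'b'  n5⇒n1 (via fail)
[17] read 'b'  n1⇒n1 (via fail)
[18] read 'c'  n1⇒n2
[19] read 'c'  n2⇒n3
[20] read 'a'  n3⇒n5  → match P1@[17:20],P2@[18:20]
[21] read 'c'  n5⇒n6 (via fail)
[22] read 'c'  n6⇒n7
[23] read 'a'  n7⇒n8  → match P2@[21:23]
[24] read 'b'  n8⇒n1 (via fail)
[25] read 'a'  n1⇒n0 (via fail)
[26] read 'c'  n0⇒n6
[27] read 'a'  n6⇒n0 (via fail)
[28] read 'b'  n0⇒n1
[29] read 'c'  n1⇒n2
[30] read 'b'  n2⇒n1 (via fail)
[31] read 'b'  n1⇒n1 (via fail)
[32] read 'c'  n1⇒n2
[33] read 'c'  n2⇒n3
[34] read 'b'  n3⇒n4  → match P0@[31:34]
[35] read 'a'  n4⇒n0 (via fail)
[36] read 'c'  n0⇒n6
[37] read 'c'  n6⇒n7
[38] read 'a'  n7⇒n8  → match P2@[36:38]
[39] read 'a'  n8⇒n0 (via fail)
[40] read 'a'  n0⇒n0
[41] read 'b'  n0⇒n1
[42] read 'b'  n1⇒n1 (via fail)
[43] read 'c'  n1⇒n2
[44] read 'c'  n2⇒n3
[45] read 'b'  n3⇒n4  → match P0@[42:45]
[46] read 'c'  n4⇒n2 (via fail)
[47] read 'b'  n2⇒n1 (via fail)
[48] read 'b'  n1⇒n1 (via fail)
[49] read 'b'  n1⇒n1 (via fail)
[50] read 'c'  n1⇒n2
[51] read 'c'  n2⇒n3
[52] read 'a'  n3⇒n5  → match P1@[49:52],P2@[50:52]
[53] read 'a'  n5⇒n0 (via fail)
[54] read 'c'  n0⇒n6
[55] read 'b'  n6⇒n1 (via fail)
[56] read 'b'  n1⇒n1 (via fail)
[57] read 'b'  n1⇒n1 (via fail)
[58] read 'c'  n1⇒n2
[59] read 'c'  n2⇒n3
[60] read 'a'  n3⇒n5  → match P1@[57:60],P2@[58:60]
[61] read 'b'  n5⇒n1 (via fail)
[62] read 'c'  n1⇒n2
[63] read 'b'  n2⇒n1 (via fail)
[64] read 'c'  n1⇒n2
[65] read 'c'  n2⇒n3
[66] read 'a'  n3⇒n5  → match P1@[63:66],P2@[64:66]
[67] read 'c'  n5⇒n6 (via fail)
[68] read 'b'  n6⇒n1 (via fail)
[69] read 'c'  n1⇒n2
[70] read 'c'  n2⇒n3
[71] read 'a'  n3⇒n5  → match P1@[68:71],P2@[69:71]
[72] read 'b'  n5⇒n1 (via fail)
[73] read 'b'  n1⇒n1 (via fail)
[74] read 'c'  n1⇒n2
[75] read 'c'  n2⇒n3
[76] read 'b'  n3⇒n4  → match P0@[73:76]

All matches (sorted): [[3,0],[7,0],[11,2],[15,1],[15,2],[20,1],[20,2],[23,2],[34,0],[38,2],[45,0],[52,1],[52,2],[60,1],[60,2],[66,1],[66,2],[71,1],[71,2],[76,0]]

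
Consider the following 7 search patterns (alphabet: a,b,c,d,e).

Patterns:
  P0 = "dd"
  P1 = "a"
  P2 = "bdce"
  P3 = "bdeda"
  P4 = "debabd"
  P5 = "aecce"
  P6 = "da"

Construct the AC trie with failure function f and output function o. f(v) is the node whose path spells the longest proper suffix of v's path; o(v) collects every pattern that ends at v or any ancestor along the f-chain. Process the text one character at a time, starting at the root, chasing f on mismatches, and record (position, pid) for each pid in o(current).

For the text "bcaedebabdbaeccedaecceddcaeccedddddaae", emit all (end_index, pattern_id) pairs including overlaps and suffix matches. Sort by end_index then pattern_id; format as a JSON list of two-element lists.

Build automaton:
Trie nodes:
  n0 'ε': a→3 b→4 d→1
  n1 'd': a→20 d→2 e→11
  n2 'dd': ·  ←P0
  n3 'a': e→16  ←P1
  n4 'b': d→5
  n5 'bd': c→6 e→8
  n6 'bdc': e→7
  n7 'bdce': ·  ←P2
  n8 'bde': d→9
  n9 'bded': a→10
  n10 'bdeda': ·  ←P3
  n11 'de': b→12
  n12 'deb': a→13
  n13 'deba': b→14
  n14 'debab': d→15
  n15 'debabd': ·  ←P4
  n16 'ae': c→17
  n17 'aec': c→18
  n18 'aecc': e→19
  n19 'aecce': ·  ←P5
  n20 'da': ·  ←P6

Failure links (BFS by depth):
  fail(1) 'd': from fail(0)=0 chase 'd': 0 ⇒ 0;  out=∅∪out(0)=∅
  fail(3) 'a': from fail(0)=0 chase 'a': 0 ⇒ 0;  out={1}∪out(0)={1}
  fail(4) 'b': from fail(0)=0 chase 'b': 0 ⇒ 0;  out=∅∪out(0)=∅
  fail(2) 'dd': from fail(1)=0 chase 'd': 0 ⇒ 1;  out={0}∪out(1)={0}
  fail(5) 'bd': from fail(4)=0 chase 'd': 0 ⇒ 1;  out=∅∪out(1)=∅
  fail(11) 'de': from fail(1)=0 chase 'e': 0 ⇒ 0;  out=∅∪out(0)=∅
  fail(16) 'ae': from fail(3)=0 chase 'e': 0 ⇒ 0;  out=∅∪out(0)=∅
  fail(20) 'da': from fail(1)=0 chase 'a': 0 ⇒ 3;  out={6}∪out(3)={1,6}
  fail(6) 'bdc': from fail(5)=1 chase 'c': 1→0 ⇒ 0;  out=∅∪out(0)=∅
  fail(8) 'bde': from fail(5)=1 chase 'e': 1 ⇒ 11;  out=∅∪out(11)=∅
  fail(12) 'deb': from fail(11)=0 chase 'b': 0 ⇒ 4;  out=∅∪out(4)=∅
  fail(17) 'aec': from fail(16)=0 chase 'c': 0 ⇒ 0;  out=∅∪out(0)=∅
  fail(7) 'bdce': from fail(6)=0 chase 'e': 0 ⇒ 0;  out={2}∪out(0)={2}
  fail(9) 'bded': from fail(8)=11 chase 'd': 11→0 ⇒ 1;  out=∅∪out(1)=∅
  fail(13) 'deba': from fail(12)=4 chase 'a': 4→0 ⇒ 3;  out=∅∪out(3)={1}
  fail(18) 'aecc': from fail(17)=0 chase 'c': 0 ⇒ 0;  out=∅∪out(0)=∅
  fail(10) 'bdeda': from fail(9)=1 chase 'a': 1 ⇒ 20;  out={3}∪out(20)={1,3,6}
  fail(14) 'debab': from fail(13)=3 chase 'b': 3→0 ⇒ 4;  out=∅∪out(4)=∅
  fail(19) 'aecce': from fail(18)=0 chase 'e': 0 ⇒ 0;  out={5}∪out(0)={5}
  fail(15) 'debabd': from fail(14)=4 chase 'd': 4 ⇒ 5;  out={4}∪out(5)={4}

Text stream:
[0] read 'b'  n0⇒n4
[1] read 'c'  n4⇒n0 ·f
[2] read 'a'  n0⇒n3  ** P1@[2:2]
[3] read 'e'  n3⇒n16
[4] read 'd'  n16⇒n1 ·f
[5] read 'e'  n1⇒n11
[6] read 'b'  n11⇒n12
[7] read 'a'  n12⇒n13  ** P1@[7:7]
[8] read 'b'  n13⇒n14
[9] read 'd'  n14⇒n15  ** P4@[4:9]
[10] read 'b'  n15⇒n4 ·f
[11] read 'a'  n4⇒n3 ·f  ** P1@[11:11]
[12] read 'e'  n3⇒n16
[13] read 'c'  n16⇒n17
[14] read 'c'  n17⇒n18
[15] read 'e'  n18⇒n19  ** P5@[11:15]
[16] read 'd'  n19⇒n1 ·f
[17] read 'a'  n1⇒n20  ** P1@[17:17],P6@[16:17]
[18] read 'e'  n20⇒n16 ·f
[19] read 'c'  n16⇒n17
[20] read 'c'  n17⇒n18
[21] read 'e'  n18⇒n19  ** P5@[17:21]
[22] read 'd'  n19⇒n1 ·f
[23] read 'd'  n1⇒n2  ** P0@[22:23]
[24] read 'c'  n2⇒n0 ·f
[25] read 'a'  n0⇒n3  ** P1@[25:25]
[26] read 'e'  n3⇒n16
[27] read 'c'  n16⇒n17
[28] read 'c'  n17⇒n18
[29] read 'e'  n18⇒n19  ** P5@[25:29]
[30] read 'd'  n19⇒n1 ·f
[31] read 'd'  n1⇒n2  ** P0@[30:31]
[32] read 'd'  n2⇒n2 ·f  ** P0@[31:32]
[33] read 'd'  n2⇒n2 ·f  ** P0@[32:33]
[34] read 'd'  n2⇒n2 ·f  ** P0@[33:34]
[35] read 'a'  n2⇒n20 ·f  ** P1@[35:35],P6@[34:35]
[36] read 'a'  n20⇒n3 ·f  ** P1@[36:36]
[37] read 'e'  n3⇒n16

All matches (sorted): [[2,1],[7,1],[9,4],[11,1],[15,5],[17,1],[17,6],[21,5],[23,0],[25,1],[29,5],[31,0],[32,0],[33,0],[34,0],[35,1],[35,6],[36,1]]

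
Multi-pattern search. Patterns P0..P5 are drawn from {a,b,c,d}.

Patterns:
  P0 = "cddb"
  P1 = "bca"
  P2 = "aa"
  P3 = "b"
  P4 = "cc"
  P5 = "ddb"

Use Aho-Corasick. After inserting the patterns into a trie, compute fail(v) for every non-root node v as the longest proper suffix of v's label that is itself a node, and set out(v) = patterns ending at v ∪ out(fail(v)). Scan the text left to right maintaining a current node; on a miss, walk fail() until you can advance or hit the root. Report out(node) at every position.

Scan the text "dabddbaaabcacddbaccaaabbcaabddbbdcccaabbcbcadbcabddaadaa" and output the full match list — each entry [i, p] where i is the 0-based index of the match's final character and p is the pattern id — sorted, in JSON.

Build:
Trie (insert patterns):
  0='ε' goto a→8 b→5 c→1 d→11
  1='c' goto c→10 d→2
  2='cd' goto d→3
  3='cdd' goto b→4
  4='cddb' goto ·  [P0 ends]
  5='b' goto c→6  [P3 ends]
  6='bc' goto a→7
  7='bca' goto ·  [P1 ends]
  8='a' goto a→9
  9='aa' goto ·  [P2 ends]
  10='cc' goto ·  [P4 ends]
  11='d' goto d→12
  12='dd' goto b→13
  13='ddb' goto ·  [P5 ends]

Failure links (BFS by depth):
  fail(1) 'c': from fail(0)=0 chase 'c': 0 ⇒ 0;  out=∅∪out(0)=∅
  fail(5) 'b': from fail(0)=0 chase 'b': 0 ⇒ 0;  out={3}∪out(0)={3}
  fail(8) 'a': from fail(0)=0 chase 'a': 0 ⇒ 0;  out=∅∪out(0)=∅
  fail(11) 'd': from fail(0)=0 chase 'd': 0 ⇒ 0;  out=∅∪out(0)=∅
  fail(2) 'cd': from fail(1)=0 chase 'd': 0 ⇒ 11;  out=∅∪out(11)=∅
  fail(6) 'bc': from fail(5)=0 chase 'c': 0 ⇒ 1;  out=∅∪out(1)=∅
  fail(9) 'aa': from fail(8)=0 chase 'a': 0 ⇒ 8;  out={2}∪out(8)={2}
  fail(10) 'cc': from fail(1)=0 chase 'c': 0 ⇒ 1;  out={4}∪out(1)={4}
  fail(12) 'dd': from fail(11)=0 chase 'd': 0 ⇒ 11;  out=∅∪out(11)=∅
  fail(3) 'cdd': from fail(2)=11 chase 'd': 11 ⇒ 12;  out=∅∪out(12)=∅
  fail(7) 'bca': from fail(6)=1 chase 'a': 1→0 ⇒ 8;  out={1}∪out(8)={1}
  fail(13) 'ddb': from fail(12)=11 chase 'b': 11→0 ⇒ 5;  out={5}∪out(5)={3,5}
  fail(4) 'cddb': from fail(3)=12 chase 'b': 12 ⇒ 13;  out={0}∪out(13)={0,3,5}

Run:
i=0 'd': node 0→11
i=1 'a': node 11→8 ·f
i=2 'b': node 8→5 ·f  ** P3@[2:2]
i=3 'd': node 5→11 ·f
i=4 'd': node 11→12
i=5 'b': node 12→13  ** P3@[5:5],P5@[3:5]
i=6 'a': node 13→8 ·f
i=7 'a': node 8→9  ** P2@[6:7]
i=8 'a': node 9→9 ·f  ** P2@[7:8]
i=9 'b': node 9→5 ·f  ** P3@[9:9]
i=10 'c': node 5→6
i=11 'a': node 6→7  ** P1@[9:11]
i=12 'c': node 7→1 ·f
i=13 'd': node 1→2
i=14 'd': node 2→3
i=15 'b': node 3→4  ** P0@[12:15],P3@[15:15],P5@[13:15]
i=16 'a': node 4→8 ·f
i=17 'c': node 8→1 ·f
i=18 'c': node 1→10  ** P4@[17:18]
i=19 'a': node 10→8 ·f
i=20 'a': node 8→9  ** P2@[19:20]
i=21 'a': node 9→9 ·f  ** P2@[20:21]
i=22 'b': node 9→5 ·f  ** P3@[22:22]
i=23 'b': node 5→5 ·f  ** P3@[23:23]
i=24 'c': node 5→6
i=25 'a': node 6→7  ** P1@[23:25]
i=26 'a': node 7→9 ·f  ** P2@[25:26]
i=27 'b': node 9→5 ·f  ** P3@[27:27]
i=28 'd': node 5→11 ·f
i=29 'd': node 11→12
i=30 'b': node 12→13  ** P3@[30:30],P5@[28:30]
i=31 'b': node 13→5 ·f  ** P3@[31:31]
i=32 'd': node 5→11 ·f
i=33 'c': node 11→1 ·f
i=34 'c': node 1→10  ** P4@[33:34]
i=35 'c': node 10→10 ·f  ** P4@[34:35]
i=36 'a': node 10→8 ·f
i=37 'a': node 8→9  ** P2@[36:37]
i=38 'b': node 9→5 ·f  ** P3@[38:38]
i=39 'b': node 5→5 ·f  ** P3@[39:39]
i=40 'c': node 5→6
i=41 'b': node 6→5 ·f  ** P3@[41:41]
i=42 'c': node 5→6
i=43 'a': node 6→7  ** P1@[41:43]
i=44 'd': node 7→11 ·f
i=45 'b': node 11→5 ·f  ** P3@[45:45]
i=46 'c': node 5→6
i=47 'a': node 6→7  ** P1@[45:47]
i=48 'b': node 7→5 ·f  ** P3@[48:48]
i=49 'd': node 5→11 ·f
i=50 'd': node 11→12
i=51 'a': node 12→8 ·f
i=52 'a': node 8→9  ** P2@[51:52]
i=53 'd': node 9→11 ·f
i=54 'a': node 11→8 ·f
i=55 'a': node 8→9  ** P2@[54:55]

Matches: [[2,3],[5,3],[5,5],[7,2],[8,2],[9,3],[11,1],[15,0],[15,3],[15,5],[18,4],[20,2],[21,2],[22,3],[23,3],[25,1],[26,2],[27,3],[30,3],[30,5],[31,3],[34,4],[35,4],[37,2],[38,3],[39,3],[41,3],[43,1],[45,3],[47,1],[48,3],[52,2],[55,2]]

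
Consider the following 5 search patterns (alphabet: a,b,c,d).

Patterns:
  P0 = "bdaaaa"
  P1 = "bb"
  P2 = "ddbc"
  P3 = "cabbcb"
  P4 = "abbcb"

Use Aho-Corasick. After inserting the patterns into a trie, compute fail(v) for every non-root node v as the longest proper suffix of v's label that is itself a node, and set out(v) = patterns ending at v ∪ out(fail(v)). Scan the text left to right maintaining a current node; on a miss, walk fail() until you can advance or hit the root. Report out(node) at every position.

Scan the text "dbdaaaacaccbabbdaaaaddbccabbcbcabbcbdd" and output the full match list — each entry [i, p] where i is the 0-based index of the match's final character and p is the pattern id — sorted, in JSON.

Construct AC machine:
Trie nodes:
  n0 'ε': a→18 b→1 c→12 d→8
  n1 'b': b→7 d→2
  n2 'bd': a→3
  n3 'bda': a→4
  n4 'bdaa': a→5
  n5 'bdaaa': a→6
  n6 'bdaaaa': ·  ←P0
  n7 'bb': ·  ←P1
  n8 'd': d→9
  n9 'dd': b→10
  n10 'ddb': c→11
  n11 'ddbc': ·  ←P2
  n12 'c': a→13
  n13 'ca': b→14
  n14 'cab': b→15
  n15 'cabb': c→16
  n16 'cabbc': b→17
  n17 'cabbcb': ·  ←P3
  n18 'a': b→19
  n19 'ab': b→20
  n20 'abb': c→21
  n21 'abbc': b→22
  n22 'abbcb': ·  ←P4

BFS fail/out derivation:
  n1('b'): parent n0 fail=0; on 'b' 0 → fail=0;  out ∅∪∅=∅
  n8('d'): parent n0 fail=0; on 'd' 0 → fail=0;  out ∅∪∅=∅
  n12('c'): parent n0 fail=0; on 'c' 0 → fail=0;  out ∅∪∅=∅
  n18('a'): parent n0 fail=0; on 'a' 0 → fail=0;  out ∅∪∅=∅
  n2('bd'): parent n1 fail=0; on 'd' 0 → fail=8;  out ∅∪∅=∅
  n7('bb'): parent n1 fail=0; on 'b' 0 → fail=1;  out {1}∪∅={1}
  n9('dd'): parent n8 fail=0; on 'd' 0 → fail=8;  out ∅∪∅=∅
  n13('ca'): parent n12 fail=0; on 'a' 0 → fail=18;  out ∅∪∅=∅
  n19('ab'): parent n18 fail=0; on 'b' 0 → fail=1;  out ∅∪∅=∅
  n3('bda'): parent n2 fail=8; on 'a' 8→0 → fail=18;  out ∅∪∅=∅
  n10('ddb'): parent n9 fail=8; on 'b' 8→0 → fail=1;  out ∅∪∅=∅
  n14('cab'): parent n13 fail=18; on 'b' 18 → fail=19;  out ∅∪∅=∅
  n20('abb'): parent n19 fail=1; on 'b' 1 → fail=7;  out ∅∪{1}={1}
  n4('bdaa'): parent n3 fail=18; on 'a' 18→0 → fail=18;  out ∅∪∅=∅
  n11('ddbc'): parent n10 fail=1; on 'c' 1→0 → fail=12;  out {2}∪∅={2}
  n15('cabb'): parent n14 fail=19; on 'b' 19 → fail=20;  out ∅∪{1}={1}
  n21('abbc'): parent n20 fail=7; on 'c' 7→1→0 → fail=12;  out ∅∪∅=∅
  n5('bdaaa'): parent n4 fail=18; on 'a' 18→0 → fail=18;  out ∅∪∅=∅
  n16('cabbc'): parent n15 fail=20; on 'c' 20 → fail=21;  out ∅∪∅=∅
  n22('abbcb'): parent n21 fail=12; on 'b' 12→0 → fail=1;  out {4}∪∅={4}
  n6('bdaaaa'): parent n5 fail=18; on 'a' 18→0 → fail=18;  out {0}∪∅={0}
  n17('cabbcb'): parent n16 fail=21; on 'b' 21 → fail=22;  out {3}∪{4}={3,4}

Scan:
[0] read 'd'  n0⇒n8
[1] read 'b'  n8⇒n1 ·f
[2] read 'd'  n1⇒n2
[3] read 'a'  n2⇒n3
[4] read 'a'  n3⇒n4
[5] read 'a'  n4⇒n5
[6] read 'a'  n5⇒n6  emit P0@[1:6]
[7] read 'c'  n6⇒n12 ·f
[8] read 'a'  n12⇒n13
[9] read 'c'  n13⇒n12 ·f
[10] read 'c'  n12⇒n12 ·f
[11] read 'b'  n12⇒n1 ·f
[12] read 'a'  n1⇒n18 ·f
[13] read 'b'  n18⇒n19
[14] read 'b'  n19⇒n20  emit P1@[13:14]
[15] read 'd'  n20⇒n2 ·f
[16] read 'a'  n2⇒n3
[17] read 'a'  n3⇒n4
[18] read 'a'  n4⇒n5
[19] read 'a'  n5⇒n6  emit P0@[14:19]
[20] read 'd'  n6⇒n8 ·f
[21] read 'd'  n8⇒n9
[22] read 'b'  n9⇒n10
[23] read 'c'  n10⇒n11  emit P2@[20:23]
[24] read 'c'  n11⇒n12 ·f
[25] read 'a'  n12⇒n13
[26] read 'b'  n13⇒n14
[27] read 'b'  n14⇒n15  emit P1@[26:27]
[28] read 'c'  n15⇒n16
[29] read 'b'  n16⇒n17  emit P3@[24:29],P4@[25:29]
[30] read 'c'  n17⇒n12 ·f
[31] read 'a'  n12⇒n13
[32] read 'b'  n13⇒n14
[33] read 'b'  n14⇒n15  emit P1@[32:33]
[34] read 'c'  n15⇒n16
[35] read 'b'  n16⇒n17  emit P3@[30:35],P4@[31:35]
[36] read 'd'  n17⇒n2 ·f
[37] read 'd'  n2⇒n9 ·f

Result: [[6,0],[14,1],[19,0],[23,2],[27,1],[29,3],[29,4],[33,1],[35,3],[35,4]]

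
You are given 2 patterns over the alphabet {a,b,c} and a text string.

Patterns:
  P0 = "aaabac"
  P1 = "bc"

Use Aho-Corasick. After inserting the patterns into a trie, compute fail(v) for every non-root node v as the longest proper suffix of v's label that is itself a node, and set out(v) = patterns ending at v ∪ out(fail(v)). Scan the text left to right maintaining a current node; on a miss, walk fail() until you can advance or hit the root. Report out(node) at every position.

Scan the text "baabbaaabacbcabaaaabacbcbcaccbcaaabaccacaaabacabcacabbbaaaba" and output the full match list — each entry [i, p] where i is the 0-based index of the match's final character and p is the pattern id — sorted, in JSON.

Build:
Trie (insert patterns):
  0='ε' goto a→1 b→7
  1='a' goto a→2
  2='aa' goto a→3
  3='aaa' goto b→4
  4='aaab' goto a→5
  5='aaaba' goto c→6
  6='aaabac' goto ·  [P0 ends]
  7='b' goto c→8
  8='bc' goto ·  [P1 ends]

BFS fail/out derivation:
  fail(1) 'a': from fail(0)=0 chase 'a': 0 ⇒ 0;  out=∅∪out(0)=∅
  fail(7) 'b': from fail(0)=0 chase 'b': 0 ⇒ 0;  out=∅∪out(0)=∅
  fail(2) 'aa': from fail(1)=0 chase 'a': 0 ⇒ 1;  out=∅∪out(1)=∅
  fail(8) 'bc': from fail(7)=0 chase 'c': 0 ⇒ 0;  out={1}∪out(0)={1}
  fail(3) 'aaa': from fail(2)=1 chase 'a': 1 ⇒ 2;  out=∅∪out(2)=∅
  fail(4) 'aaab': from fail(3)=2 chase 'b': 2→1→0 ⇒ 7;  out=∅∪out(7)=∅
  fail(5) 'aaaba': from fail(4)=7 chase 'a': 7→0 ⇒ 1;  out=∅∪out(1)=∅
  fail(6) 'aaabac': from fail(5)=1 chase 'c': 1→0 ⇒ 0;  out={0}∪out(0)={0}

Scan:
[0] read 'b'  n0⇒n7
[1] read 'a'  n7⇒n1 (via fail)
[2] read 'a'  n1⇒n2
[3] read 'b'  n2⇒n7 (via fail)
[4] read 'b'  n7⇒n7 (via fail)
[5] read 'a'  n7⇒n1 (via fail)
[6] read 'a'  n1⇒n2
[7] read 'a'  n2⇒n3
[8] read 'b'  n3⇒n4
[9] read 'a'  n4⇒n5
[10] read 'c'  n5⇒n6  ** P0@[5:10]
[11] read 'b'  n6⇒n7 (via fail)
[12] read 'c'  n7⇒n8  ** P1@[11:12]
[13] read 'a'  n8⇒n1 (via fail)
[14] read 'b'  n1⇒n7 (via fail)
[15] read 'a'  n7⇒n1 (via fail)
[16] read 'a'  n1⇒n2
[17] read 'a'  n2⇒n3
[18] read 'a'  n3⇒n3 (via fail)
[19] read 'b'  n3⇒n4
[20] read 'a'  n4⇒n5
[21] read 'c'  n5⇒n6  ** P0@[16:21]
[22] read 'b'  n6⇒n7 (via fail)
[23] read 'c'  n7⇒n8  ** P1@[22:23]
[24] read 'b'  n8⇒n7 (via fail)
[25] read 'c'  n7⇒n8  ** P1@[24:25]
[26] read 'a'  n8⇒n1 (via fail)
[27] read 'c'  n1⇒n0 (via fail)
[28] read 'c'  n0⇒n0
[29] read 'b'  n0⇒n7
[30] read 'c'  n7⇒n8  ** P1@[29:30]
[31] read 'a'  n8⇒n1 (via fail)
[32] read 'a'  n1⇒n2
[33] read 'a'  n2⇒n3
[34] read 'b'  n3⇒n4
[35] read 'a'  n4⇒n5
[36] read 'c'  n5⇒n6  ** P0@[31:36]
[37] read 'c'  n6⇒n0 (via fail)
[38] read 'a'  n0⇒n1
[39] read 'c'  n1⇒n0 (via fail)
[40] read 'a'  n0⇒n1
[41] read 'a'  n1⇒n2
[42] read 'a'  n2⇒n3
[43] read 'b'  n3⇒n4
[44] read 'a'  n4⇒n5
[45] read 'c'  n5⇒n6  ** P0@[40:45]
[46] read 'a'  n6⇒n1 (via fail)
[47] read 'b'  n1⇒n7 (via fail)
[48] read 'c'  n7⇒n8  ** P1@[47:48]
[49] read 'a'  n8⇒n1 (via fail)
[50] read 'c'  n1⇒n0 (via fail)
[51] read 'a'  n0⇒n1
[52] read 'b'  n1⇒n7 (via fail)
[53] read 'b'  n7⇒n7 (via fail)
[54] read 'b'  n7⇒n7 (via fail)
[55] read 'a'  n7⇒n1 (via fail)
[56] read 'a'  n1⇒n2
[57] read 'a'  n2⇒n3
[58] read 'b'  n3⇒n4
[59] read 'a'  n4⇒n5

Matches: [[10,0],[12,1],[21,0],[23,1],[25,1],[30,1],[36,0],[45,0],[48,1]]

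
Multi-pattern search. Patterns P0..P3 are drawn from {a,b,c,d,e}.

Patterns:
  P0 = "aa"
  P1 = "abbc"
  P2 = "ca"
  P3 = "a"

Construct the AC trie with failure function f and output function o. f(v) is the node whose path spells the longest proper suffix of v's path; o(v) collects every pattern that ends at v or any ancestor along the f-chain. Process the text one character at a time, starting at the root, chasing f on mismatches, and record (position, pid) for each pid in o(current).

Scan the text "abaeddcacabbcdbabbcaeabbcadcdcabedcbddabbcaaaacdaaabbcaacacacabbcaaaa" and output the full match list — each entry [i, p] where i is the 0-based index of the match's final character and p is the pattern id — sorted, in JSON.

Build:
Trie (insert patterns):
  n0 'ε': a→1 c→6
  n1 'a': a→2 b→3  ←P3
  n2 'aa': ·  ←P0
  n3 'ab': b→4
  n4 'abb': c→5
  n5 'abbc': ·  ←P1
  n6 'c': a→7
  n7 'ca': ·  ←P2

BFS fail/out derivation:
  n1('a'): parent n0 fail=0; on 'a' 0 → fail=0;  out {3}∪∅={3}
  n6('c'): parent n0 fail=0; on 'c' 0 → fail=0;  out ∅∪∅=∅
  n2('aa'): parent n1 fail=0; on 'a' 0 → fail=1;  out {0}∪{3}={0,3}
  n3('ab'): parent n1 fail=0; on 'b' 0 → fail=0;  out ∅∪∅=∅
  n7('ca'): parent n6 fail=0; on 'a' 0 → fail=1;  out {2}∪{3}={2,3}
  n4('abb'): parent n3 fail=0; on 'b' 0 → fail=0;  out ∅∪∅=∅
  n5('abbc'): parent n4 fail=0; on 'c' 0 → fail=6;  out {1}∪∅={1}

Text stream:
i=0 'a': node 0→1  → match P3@[0:0]
i=1 'b': node 1→3
i=2 'a': node 3→1 (via fail)  → match P3@[2:2]
i=3 'e': node 1→0 (via fail)
i=4 'd': node 0→0
i=5 'd': node 0→0
i=6 'c': node 0→6
i=7 'a': node 6→7  → match P2@[6:7],P3@[7:7]
i=8 'c': node 7→6 (via fail)
i=9 'a': node 6→7  → match P2@[8:9],P3@[9:9]
i=10 'b': node 7→3 (via fail)
i=11 'b': node 3→4
i=12 'c': node 4→5  → match P1@[9:12]
i=13 'd': node 5→0 (via fail)
i=14 'b': node 0→0
i=15 'a': node 0→1  → match P3@[15:15]
i=16 'b': node 1→3
i=17 'b': node 3→4
i=18 'c': node 4→5  → match P1@[15:18]
i=19 'a': node 5→7 (via fail)  → match P2@[18:19],P3@[19:19]
i=20 'e': node 7→0 (via fail)
i=21 'a': node 0→1  → match P3@[21:21]
i=22 'b': node 1→3
i=23 'b': node 3→4
i=24 'c': node 4→5  → match P1@[21:24]
i=25 'a': node 5→7 (via fail)  → match P2@[24:25],P3@[25:25]
i=26 'd': node 7→0 (via fail)
i=27 'c': node 0→6
i=28 'd': node 6→0 (via fail)
i=29 'c': node 0→6
i=30 'a': node 6→7  → match P2@[29:30],P3@[30:30]
i=31 'b': node 7→3 (via fail)
i=32 'e': node 3→0 (via fail)
i=33 'd': node 0→0
i=34 'c': node 0→6
i=35 'b': node 6→0 (via fail)
i=36 'd': node 0→0
i=37 'd': node 0→0
i=38 'a': node 0→1  → match P3@[38:38]
i=39 'b': node 1→3
i=40 'b': node 3→4
i=41 'c': node 4→5  → match P1@[38:41]
i=42 'a': node 5→7 (via fail)  → match P2@[41:42],P3@[42:42]
i=43 'a': node 7→2 (via fail)  → match P0@[42:43],P3@[43:43]
i=44 'a': node 2→2 (via fail)  → match P0@[43:44],P3@[44:44]
i=45 'a': node 2→2 (via fail)  → match P0@[44:45],P3@[45:45]
i=46 'c': node 2→6 (via fail)
i=47 'd': node 6→0 (via fail)
i=48 'a': node 0→1  → match P3@[48:48]
i=49 'a': node 1→2  → match P0@[48:49],P3@[49:49]
i=50 'a': node 2→2 (via fail)  → match P0@[49:50],P3@[50:50]
i=51 'b': node 2→3 (via fail)
i=52 'b': node 3→4
i=53 'c': node 4→5  → match P1@[50:53]
i=54 'a': node 5→7 (via fail)  → match P2@[53:54],P3@[54:54]
i=55 'a': node 7→2 (via fail)  → match P0@[54:55],P3@[55:55]
i=56 'c': node 2→6 (via fail)
i=57 'a': node 6→7  → match P2@[56:57],P3@[57:57]
i=58 'c': node 7→6 (via fail)
i=59 'a': node 6→7  → match P2@[58:59],P3@[59:59]
i=60 'c': node 7→6 (via fail)
i=61 'a': node 6→7  → match P2@[60:61],P3@[61:61]
i=62 'b': node 7→3 (via fail)
i=63 'b': node 3→4
i=64 'c': node 4→5  → match P1@[61:64]
i=65 'a': node 5→7 (via fail)  → match P2@[64:65],P3@[65:65]
i=66 'a': node 7→2 (via fail)  → match P0@[65:66],P3@[66:66]
i=67 'a': node 2→2 (via fail)  → match P0@[66:67],P3@[67:67]
i=68 'a': node 2→2 (via fail)  → match P0@[67:68],P3@[68:68]

Matches: [[0,3],[2,3],[7,2],[7,3],[9,2],[9,3],[12,1],[15,3],[18,1],[19,2],[19,3],[21,3],[24,1],[25,2],[25,3],[30,2],[30,3],[38,3],[41,1],[42,2],[42,3],[43,0],[43,3],[44,0],[44,3],[45,0],[45,3],[48,3],[49,0],[49,3],[50,0],[50,3],[53,1],[54,2],[54,3],[55,0],[55,3],[57,2],[57,3],[59,2],[59,3],[61,2],[61,3],[64,1],[65,2],[65,3],[66,0],[66,3],[67,0],[67,3],[68,0],[68,3]]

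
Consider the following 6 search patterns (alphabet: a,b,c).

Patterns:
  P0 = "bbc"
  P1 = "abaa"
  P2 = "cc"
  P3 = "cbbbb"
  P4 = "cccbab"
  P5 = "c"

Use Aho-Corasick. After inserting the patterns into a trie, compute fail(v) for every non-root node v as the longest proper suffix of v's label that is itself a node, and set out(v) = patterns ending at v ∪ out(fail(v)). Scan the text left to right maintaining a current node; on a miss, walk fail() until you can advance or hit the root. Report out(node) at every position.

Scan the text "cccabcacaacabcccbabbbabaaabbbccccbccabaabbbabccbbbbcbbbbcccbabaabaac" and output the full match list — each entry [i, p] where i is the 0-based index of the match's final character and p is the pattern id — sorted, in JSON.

Build:
Trie nodes:
  0='ε' goto a→4 b→1 c→8
  1='b' goto b→2
  2='bb' goto c→3
  3='bbc' goto ·  ←P0
  4='a' goto b→5
  5='ab' goto a→6
  6='aba' goto a→7
  7='abaa' goto ·  ←P1
  8='c' goto b→10 c→9  ←P5
  9='cc' goto c→14  ←P2
  10='cb' goto b→11
  11='cbb' goto b→12
  12='cbbb' goto b→13
  13='cbbbb' goto ·  ←P3
  14='ccc' goto b→15
  15='cccb' goto a→16
  16='cccba' goto b→17
  17='cccbab' goto ·  ←P4

BFS fail/out derivation:
  n1('b'): parent n0 fail=0; on 'b' 0 → fail=0;  out ∅∪∅=∅
  n4('a'): parent n0 fail=0; on 'a' 0 → fail=0;  out ∅∪∅=∅
  n8('c'): parent n0 fail=0; on 'c' 0 → fail=0;  out {5}∪∅={5}
  n2('bb'): parent n1 fail=0; on 'b' 0 → fail=1;  out ∅∪∅=∅
  n5('ab'): parent n4 fail=0; on 'b' 0 → fail=1;  out ∅∪∅=∅
  n9('cc'): parent n8 fail=0; on 'c' 0 → fail=8;  out {2}∪{5}={2,5}
  n10('cb'): parent n8 fail=0; on 'b' 0 → fail=1;  out ∅∪∅=∅
  n3('bbc'): parent n2 fail=1; on 'c' 1→0 → fail=8;  out {0}∪{5}={0,5}
  n6('aba'): parent n5 fail=1; on 'a' 1→0 → fail=4;  out ∅∪∅=∅
  n11('cbb'): parent n10 fail=1; on 'b' 1 → fail=2;  out ∅∪∅=∅
  n14('ccc'): parent n9 fail=8; on 'c' 8 → fail=9;  out ∅∪{2,5}={2,5}
  n7('abaa'): parent n6 fail=4; on 'a' 4→0 → fail=4;  out {1}∪∅={1}
  n12('cbbb'): parent n11 fail=2; on 'b' 2→1 → fail=2;  out ∅∪∅=∅
  n15('cccb'): parent n14 fail=9; on 'b' 9→8 → fail=10;  out ∅∪∅=∅
  n13('cbbbb'): parent n12 fail=2; on 'b' 2→1 → fail=2;  out {3}∪∅={3}
  n16('cccba'): parent n15 fail=10; on 'a' 10→1→0 → fail=4;  out ∅∪∅=∅
  n17('cccbab'): parent n16 fail=4; on 'b' 4 → fail=5;  out {4}∪∅={4}

Run:
pos 0 'c': at 8  → match P5@[0:0]
pos 1 'c': at 9  → match P2@[0:1],P5@[1:1]
pos 2 'c': at 14  → match P2@[1:2],P5@[2:2]
pos 3 'a': at 4 ·f
pos 4 'b': at 5
pos 5 'c': at 8 ·f  → match P5@[5:5]
pos 6 'a': at 4 ·f
pos 7 'c': at 8 ·f  → match P5@[7:7]
pos 8 'a': at 4 ·f
pos 9 'a': at 4 ·f
pos 10 'c': at 8 ·f  → match P5@[10:10]
pos 11 'a': at 4 ·f
pos 12 'b': at 5
pos 13 'c': at 8 ·f  → match P5@[13:13]
pos 14 'c': at 9  → match P2@[13:14],P5@[14:14]
pos 15 'c': at 14  → match P2@[14:15],P5@[15:15]
pos 16 'b': at 15
pos 17 'a': at 16
pos 18 'b': at 17  → match P4@[13:18]
pos 19 'b': at 2 ·f
pos 20 'b': at 2 ·f
pos 21 'a': at 4 ·f
pos 22 'b': at 5
pos 23 'a': at 6
pos 24 'a': at 7  → match P1@[21:24]
pos 25 'a': at 4 ·f
pos 26 'b': at 5
pos 27 'b': at 2 ·f
pos 28 'b': at 2 ·f
pos 29 'c': at 3  → match P0@[27:29],P5@[29:29]
pos 30 'c': at 9 ·f  → match P2@[29:30],P5@[30:30]
pos 31 'c': at 14  → match P2@[30:31],P5@[31:31]
pos 32 'c': at 14 ·f  → match P2@[31:32],P5@[32:32]
pos 33 'b': at 15
pos 34 'c': at 8 ·f  → match P5@[34:34]
pos 35 'c': at 9  → match P2@[34:35],P5@[35:35]
pos 36 'a': at 4 ·f
pos 37 'b': at 5
pos 38 'a': at 6
pos 39 'a': at 7  → match P1@[36:39]
pos 40 'b': at 5 ·f
pos 41 'b': at 2 ·f
pos 42 'b': at 2 ·f
pos 43 'a': at 4 ·f
pos 44 'b': at 5
pos 45 'c': at 8 ·f  → match P5@[45:45]
pos 46 'c': at 9  → match P2@[45:46],P5@[46:46]
pos 47 'b': at 10 ·f
pos 48 'b': at 11
pos 49 'b': at 12
pos 50 'b': at 13  → match P3@[46:50]
pos 51 'c': at 3 ·f  → match P0@[49:51],P5@[51:51]
pos 52 'b': at 10 ·f
pos 53 'b': at 11
pos 54 'b': at 12
pos 55 'b': at 13  → match P3@[51:55]
pos 56 'c': at 3 ·f  → match P0@[54:56],P5@[56:56]
pos 57 'c': at 9 ·f  → match P2@[56:57],P5@[57:57]
pos 58 'c': at 14  → match P2@[57:58],P5@[58:58]
pos 59 'b': at 15
pos 60 'a': at 16
pos 61 'b': at 17  → match P4@[56:61]
pos 62 'a': at 6 ·f
pos 63 'a': at 7  → match P1@[60:63]
pos 64 'b': at 5 ·f
pos 65 'a': at 6
pos 66 'a': at 7  → match P1@[63:66]
pos 67 'c': at 8 ·f  → match P5@[67:67]

Result: [[0,5],[1,2],[1,5],[2,2],[2,5],[5,5],[7,5],[10,5],[13,5],[14,2],[14,5],[15,2],[15,5],[18,4],[24,1],[29,0],[29,5],[30,2],[30,5],[31,2],[31,5],[32,2],[32,5],[34,5],[35,2],[35,5],[39,1],[45,5],[46,2],[46,5],[50,3],[51,0],[51,5],[55,3],[56,0],[56,5],[57,2],[57,5],[58,2],[58,5],[61,4],[63,1],[66,1],[67,5]]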